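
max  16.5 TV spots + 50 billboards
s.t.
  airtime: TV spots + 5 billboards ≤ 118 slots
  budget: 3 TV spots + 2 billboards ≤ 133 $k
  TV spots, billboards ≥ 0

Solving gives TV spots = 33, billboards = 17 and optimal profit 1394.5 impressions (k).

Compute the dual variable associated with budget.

Both airtime and budget are binding at x*.
Dual feasibility on the basic columns requires 1·y_airtime + 3·y_budget = 16.5, 5·y_airtime + 2·y_budget = 50.
This yields shadow prices y_airtime = 9, y_budget = 2.5.
Shadow price of budget = 2.5.

2.5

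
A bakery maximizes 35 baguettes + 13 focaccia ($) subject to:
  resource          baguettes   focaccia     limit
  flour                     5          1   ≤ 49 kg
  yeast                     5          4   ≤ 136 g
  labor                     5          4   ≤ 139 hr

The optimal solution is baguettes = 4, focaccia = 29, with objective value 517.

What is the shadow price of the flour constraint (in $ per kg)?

5

Binding: flour and yeast. Non-binding: labor (3 unused).
Slack constraints have shadow price 0 (complementary slackness).
The binding rows give the dual system: 5·y_flour + 5·y_yeast = 35 and 1·y_flour + 4·y_yeast = 13.
Solving: y_flour = 5, y_yeast = 2.
Shadow price of flour = 5.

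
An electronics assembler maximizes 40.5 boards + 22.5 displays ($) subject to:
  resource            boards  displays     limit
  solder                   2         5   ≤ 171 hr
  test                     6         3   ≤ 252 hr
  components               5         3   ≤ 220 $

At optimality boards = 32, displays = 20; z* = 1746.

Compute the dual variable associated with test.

At the optimum: solder uses 164 of 171 (slack = 7); test uses 252 of 252 (binding); components uses 220 of 220 (binding).
Slack constraints have shadow price 0 (complementary slackness).
The binding rows give the dual system: 6·y_test + 5·y_components = 40.5 and 3·y_test + 3·y_components = 22.5.
Solving: y_test = 3, y_components = 4.5.
Shadow price of test = 3.

3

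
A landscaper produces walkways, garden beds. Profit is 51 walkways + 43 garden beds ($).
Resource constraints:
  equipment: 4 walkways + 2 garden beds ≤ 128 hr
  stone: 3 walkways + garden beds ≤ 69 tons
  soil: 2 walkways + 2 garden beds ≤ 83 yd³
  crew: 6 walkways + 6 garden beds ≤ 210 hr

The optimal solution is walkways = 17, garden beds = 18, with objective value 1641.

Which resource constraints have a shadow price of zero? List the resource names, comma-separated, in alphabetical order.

equipment, soil

equipment: 104/128 (slack 24)
stone: 69/69 (binding)
soil: 70/83 (slack 13)
crew: 210/210 (binding)
By complementary slackness, a constraint with positive slack has shadow price 0 → equipment, soil.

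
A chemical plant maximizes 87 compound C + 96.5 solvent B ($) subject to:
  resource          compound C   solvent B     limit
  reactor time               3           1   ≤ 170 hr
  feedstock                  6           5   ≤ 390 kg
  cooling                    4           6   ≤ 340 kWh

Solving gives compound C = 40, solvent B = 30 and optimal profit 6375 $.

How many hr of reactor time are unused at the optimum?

20

reactor time used = 3·40 + 1·30 = 150; slack = 170 − 150 = 20.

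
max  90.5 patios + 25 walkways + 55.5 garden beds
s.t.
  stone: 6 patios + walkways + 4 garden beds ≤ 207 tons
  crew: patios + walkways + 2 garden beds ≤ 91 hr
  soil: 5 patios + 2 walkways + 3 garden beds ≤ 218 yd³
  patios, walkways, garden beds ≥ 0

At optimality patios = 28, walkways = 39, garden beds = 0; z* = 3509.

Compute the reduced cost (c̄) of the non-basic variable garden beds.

At the optimum: stone uses 207 of 207 (binding); crew uses 67 of 91 (slack = 24); soil uses 218 of 218 (binding).
By complementary slackness, y = 0 for the non-binding constraint.
The binding rows give the dual system: 6·y_stone + 5·y_soil = 90.5 and 1·y_stone + 2·y_soil = 25.
→ y_stone = 8 and y_soil = 8.5.
Reduced cost of garden beds: c₃ − yᵀa₃ = 55.5 − (8·4 + 8.5·3) = 55.5 − 57.5 = -2.

-2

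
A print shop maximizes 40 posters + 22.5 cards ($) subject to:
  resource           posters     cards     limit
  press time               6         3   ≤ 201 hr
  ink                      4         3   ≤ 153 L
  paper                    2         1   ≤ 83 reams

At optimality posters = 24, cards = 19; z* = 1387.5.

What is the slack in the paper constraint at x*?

16

paper used = 2·24 + 1·19 = 67; slack = 83 − 67 = 16.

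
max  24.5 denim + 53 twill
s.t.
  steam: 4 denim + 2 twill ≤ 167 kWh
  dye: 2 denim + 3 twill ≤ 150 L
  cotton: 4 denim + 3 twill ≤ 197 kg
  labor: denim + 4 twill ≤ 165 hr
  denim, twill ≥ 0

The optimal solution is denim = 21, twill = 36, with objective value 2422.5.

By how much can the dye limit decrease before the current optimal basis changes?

Binding constraints: dye, labor. The basis is B = [[2,3],[1,4]] with det 5.
Per unit decrease in dye, x* moves by d = (-0.8, 0.2).
The basis stays optimal until denim reaches 0; allowable decrease = 26.25 L.

26.25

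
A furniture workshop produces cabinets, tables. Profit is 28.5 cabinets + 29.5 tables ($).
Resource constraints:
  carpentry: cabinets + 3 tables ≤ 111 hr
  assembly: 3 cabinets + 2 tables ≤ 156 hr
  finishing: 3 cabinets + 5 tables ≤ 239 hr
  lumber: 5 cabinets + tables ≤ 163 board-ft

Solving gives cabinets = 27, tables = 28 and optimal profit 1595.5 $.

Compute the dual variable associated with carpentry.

8.5

At the optimum: carpentry uses 111 of 111 (binding); assembly uses 137 of 156 (slack = 19); finishing uses 221 of 239 (slack = 18); lumber uses 163 of 163 (binding).
Slack constraints have shadow price 0 (complementary slackness).
From A_Bᵀ y = c: 1·y_carpentry + 5·y_lumber = 28.5; 3·y_carpentry + 1·y_lumber = 29.5.
→ y_carpentry = 8.5 and y_lumber = 4.
Shadow price of carpentry = 8.5.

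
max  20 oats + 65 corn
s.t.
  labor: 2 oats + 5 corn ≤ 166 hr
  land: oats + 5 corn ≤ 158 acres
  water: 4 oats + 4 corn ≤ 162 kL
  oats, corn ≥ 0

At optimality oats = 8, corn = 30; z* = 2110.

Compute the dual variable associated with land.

Binding: labor and land. Non-binding: water (10 unused).
Slack constraints have shadow price 0 (complementary slackness).
From A_Bᵀ y = c: 2·y_labor + 1·y_land = 20; 5·y_labor + 5·y_land = 65.
→ y_labor = 7 and y_land = 6.
Shadow price of land = 6.

6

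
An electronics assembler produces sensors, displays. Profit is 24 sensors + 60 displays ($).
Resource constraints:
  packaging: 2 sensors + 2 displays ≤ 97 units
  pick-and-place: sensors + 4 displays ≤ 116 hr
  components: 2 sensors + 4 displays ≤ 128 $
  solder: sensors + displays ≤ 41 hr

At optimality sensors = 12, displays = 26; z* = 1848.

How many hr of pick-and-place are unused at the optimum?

0

pick-and-place used = 1·12 + 4·26 = 116; slack = 116 − 116 = 0.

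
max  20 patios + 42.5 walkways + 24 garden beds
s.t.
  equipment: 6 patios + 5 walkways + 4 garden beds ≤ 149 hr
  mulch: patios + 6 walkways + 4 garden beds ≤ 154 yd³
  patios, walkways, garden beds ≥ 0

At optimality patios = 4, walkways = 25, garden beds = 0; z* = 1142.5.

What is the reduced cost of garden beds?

At the optimum: equipment uses 149 of 149 (binding); mulch uses 154 of 154 (binding).
Dual feasibility on the basic columns requires 6·y_equipment + 1·y_mulch = 20, 5·y_equipment + 6·y_mulch = 42.5.
→ y_equipment = 2.5 and y_mulch = 5.
Reduced cost of garden beds: c₃ − yᵀa₃ = 24 − (2.5·4 + 5·4) = 24 − 30 = -6.

-6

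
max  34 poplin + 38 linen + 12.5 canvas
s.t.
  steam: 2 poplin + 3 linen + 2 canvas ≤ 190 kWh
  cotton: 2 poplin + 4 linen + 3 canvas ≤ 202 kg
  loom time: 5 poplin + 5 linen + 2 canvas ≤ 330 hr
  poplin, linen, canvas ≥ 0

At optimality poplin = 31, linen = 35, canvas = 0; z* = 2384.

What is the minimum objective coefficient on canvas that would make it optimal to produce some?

Binding: cotton and loom time. Non-binding: steam (23 unused).
By complementary slackness, y = 0 for the non-binding constraint.
Dual feasibility on the basic columns requires 2·y_cotton + 5·y_loom time = 34, 4·y_cotton + 5·y_loom time = 38.
Solving: y_cotton = 2, y_loom time = 6.
canvas enters the basis when its profit ≥ yᵀa₃ = 2·3 + 6·2 = 18.

18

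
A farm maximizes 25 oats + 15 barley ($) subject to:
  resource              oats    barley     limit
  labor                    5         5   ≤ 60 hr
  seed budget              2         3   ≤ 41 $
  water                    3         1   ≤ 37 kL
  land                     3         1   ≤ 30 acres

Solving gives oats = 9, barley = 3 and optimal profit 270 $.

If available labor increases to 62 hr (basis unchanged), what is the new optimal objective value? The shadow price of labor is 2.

Δb = 2, so new z* = 270 + (2)·(2) = 270 + 4 = 274.

274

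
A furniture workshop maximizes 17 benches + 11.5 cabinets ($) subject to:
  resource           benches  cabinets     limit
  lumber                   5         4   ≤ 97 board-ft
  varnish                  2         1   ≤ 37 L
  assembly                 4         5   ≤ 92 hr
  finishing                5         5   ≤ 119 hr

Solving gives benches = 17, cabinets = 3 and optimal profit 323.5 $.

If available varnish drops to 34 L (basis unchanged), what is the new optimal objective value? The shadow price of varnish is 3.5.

Δb = -3, so new z* = 323.5 + (3.5)·(-3) = 323.5 − 10.5 = 313.

313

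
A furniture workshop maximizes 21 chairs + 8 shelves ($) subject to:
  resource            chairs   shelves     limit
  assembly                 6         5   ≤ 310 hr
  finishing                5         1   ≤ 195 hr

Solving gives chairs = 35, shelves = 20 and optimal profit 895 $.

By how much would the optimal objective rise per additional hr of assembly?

1

At the optimum: assembly uses 310 of 310 (binding); finishing uses 195 of 195 (binding).
The binding rows give the dual system: 6·y_assembly + 5·y_finishing = 21 and 5·y_assembly + 1·y_finishing = 8.
→ y_assembly = 1 and y_finishing = 3.
Shadow price of assembly = 1.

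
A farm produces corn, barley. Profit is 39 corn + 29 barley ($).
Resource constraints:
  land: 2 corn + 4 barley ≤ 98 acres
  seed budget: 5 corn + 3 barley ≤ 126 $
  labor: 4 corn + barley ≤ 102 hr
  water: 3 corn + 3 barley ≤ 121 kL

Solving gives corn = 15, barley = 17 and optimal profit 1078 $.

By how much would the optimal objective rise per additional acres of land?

Check each constraint at x*: land 98/98 (tight); seed budget 126/126 (tight); labor 77/102 (slack 25); water 96/121 (slack 25).
Since labor, water are not tight, their duals are 0.
Dual feasibility on the basic columns requires 2·y_land + 5·y_seed budget = 39, 4·y_land + 3·y_seed budget = 29.
Solving: y_land = 2, y_seed budget = 7.
Shadow price of land = 2.

2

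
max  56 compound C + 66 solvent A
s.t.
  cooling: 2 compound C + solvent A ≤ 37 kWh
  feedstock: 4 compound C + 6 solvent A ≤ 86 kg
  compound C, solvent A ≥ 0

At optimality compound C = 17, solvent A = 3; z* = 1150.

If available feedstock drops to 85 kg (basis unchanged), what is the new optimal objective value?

Both cooling and feedstock are binding at x*.
From A_Bᵀ y = c: 2·y_cooling + 4·y_feedstock = 56; 1·y_cooling + 6·y_feedstock = 66.
→ y_cooling = 9 and y_feedstock = 9.5.
Δz = y_feedstock·Δb = 9.5 × (-1) = -9.5, so new z* = 1150 − 9.5 = 1140.5.

1140.5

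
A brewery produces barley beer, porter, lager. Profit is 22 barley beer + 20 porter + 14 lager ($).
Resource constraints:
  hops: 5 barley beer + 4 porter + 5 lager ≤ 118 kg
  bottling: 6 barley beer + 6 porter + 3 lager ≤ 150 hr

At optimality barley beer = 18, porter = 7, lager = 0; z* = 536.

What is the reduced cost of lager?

-2

Check each constraint at x*: hops 118/118 (tight); bottling 150/150 (tight).
From A_Bᵀ y = c: 5·y_hops + 6·y_bottling = 22; 4·y_hops + 6·y_bottling = 20.
→ y_hops = 2 and y_bottling = 2.
Reduced cost of lager: c₃ − yᵀa₃ = 14 − (2·5 + 2·3) = 14 − 16 = -2.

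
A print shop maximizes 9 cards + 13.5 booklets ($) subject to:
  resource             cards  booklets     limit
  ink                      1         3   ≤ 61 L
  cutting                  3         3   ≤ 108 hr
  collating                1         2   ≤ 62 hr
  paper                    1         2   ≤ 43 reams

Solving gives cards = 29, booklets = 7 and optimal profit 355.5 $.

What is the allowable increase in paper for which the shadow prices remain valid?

Binding constraints: cutting, paper. The basis is B = [[3,3],[1,2]] with det 3.
Per unit increase in paper, x* moves by d = (-1, 1).
The basis stays optimal until ink becomes binding; allowable increase = 5.5 reams.

5.5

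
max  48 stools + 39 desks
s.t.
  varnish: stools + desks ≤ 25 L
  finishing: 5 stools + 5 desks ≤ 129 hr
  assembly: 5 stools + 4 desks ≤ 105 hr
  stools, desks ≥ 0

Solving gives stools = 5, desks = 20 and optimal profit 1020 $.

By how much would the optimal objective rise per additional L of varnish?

3

Binding: varnish and assembly. Non-binding: finishing (4 unused).
By complementary slackness, y = 0 for the non-binding constraint.
Dual feasibility on the basic columns requires 1·y_varnish + 5·y_assembly = 48, 1·y_varnish + 4·y_assembly = 39.
→ y_varnish = 3 and y_assembly = 9.
Shadow price of varnish = 3.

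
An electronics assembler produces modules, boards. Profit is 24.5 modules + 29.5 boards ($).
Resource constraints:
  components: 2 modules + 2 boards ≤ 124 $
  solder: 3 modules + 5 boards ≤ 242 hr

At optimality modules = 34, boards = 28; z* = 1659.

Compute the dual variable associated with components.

Check each constraint at x*: components 124/124 (tight); solder 242/242 (tight).
Dual feasibility on the basic columns requires 2·y_components + 3·y_solder = 24.5, 2·y_components + 5·y_solder = 29.5.
This yields shadow prices y_components = 8.5, y_solder = 2.5.
Shadow price of components = 8.5.

8.5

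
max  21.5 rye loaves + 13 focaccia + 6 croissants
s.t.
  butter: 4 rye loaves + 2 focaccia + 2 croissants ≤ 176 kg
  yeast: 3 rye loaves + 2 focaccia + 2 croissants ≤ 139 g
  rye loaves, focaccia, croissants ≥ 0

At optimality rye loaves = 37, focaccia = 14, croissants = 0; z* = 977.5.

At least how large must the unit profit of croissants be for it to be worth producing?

13

At the optimum: butter uses 176 of 176 (binding); yeast uses 139 of 139 (binding).
From A_Bᵀ y = c: 4·y_butter + 3·y_yeast = 21.5; 2·y_butter + 2·y_yeast = 13.
This yields shadow prices y_butter = 2, y_yeast = 4.5.
croissants enters the basis when its profit ≥ yᵀa₃ = 2·2 + 4.5·2 = 13.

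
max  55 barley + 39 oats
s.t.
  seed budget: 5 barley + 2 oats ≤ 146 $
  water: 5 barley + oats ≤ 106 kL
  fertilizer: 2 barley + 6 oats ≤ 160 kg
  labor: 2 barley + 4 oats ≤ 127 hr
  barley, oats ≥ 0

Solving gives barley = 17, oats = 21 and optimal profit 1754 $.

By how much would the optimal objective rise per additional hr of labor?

Binding: water and fertilizer. Non-binding: seed budget (19 unused), labor (9 unused).
Slack constraints have shadow price 0 (complementary slackness).
The binding rows give the dual system: 5·y_water + 2·y_fertilizer = 55 and 1·y_water + 6·y_fertilizer = 39.
→ y_water = 9 and y_fertilizer = 5.
Shadow price of labor = 0.

0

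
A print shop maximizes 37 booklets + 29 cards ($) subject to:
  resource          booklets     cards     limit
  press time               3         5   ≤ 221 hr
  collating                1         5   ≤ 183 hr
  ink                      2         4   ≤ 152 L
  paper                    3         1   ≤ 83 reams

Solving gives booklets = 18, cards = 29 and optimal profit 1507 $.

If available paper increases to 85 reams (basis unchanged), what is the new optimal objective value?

At the optimum: press time uses 199 of 221 (slack = 22); collating uses 163 of 183 (slack = 20); ink uses 152 of 152 (binding); paper uses 83 of 83 (binding).
Slack constraints have shadow price 0 (complementary slackness).
The binding rows give the dual system: 2·y_ink + 3·y_paper = 37 and 4·y_ink + 1·y_paper = 29.
This yields shadow prices y_ink = 5, y_paper = 9.
Δz = y_paper·Δb = 9 × (2) = 18, so new z* = 1507 + 18 = 1525.

1525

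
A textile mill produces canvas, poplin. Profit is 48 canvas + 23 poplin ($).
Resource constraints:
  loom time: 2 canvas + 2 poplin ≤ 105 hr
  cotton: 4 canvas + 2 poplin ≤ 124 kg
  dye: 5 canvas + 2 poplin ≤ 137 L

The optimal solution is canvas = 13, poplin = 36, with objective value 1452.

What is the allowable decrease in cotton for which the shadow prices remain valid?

Binding constraints: cotton, dye. The basis is B = [[4,2],[5,2]] with det -2.
Per unit decrease in cotton, x* moves by d = (1, -2.5).
The basis stays optimal until poplin reaches 0; allowable decrease = 14.4 kg.

14.4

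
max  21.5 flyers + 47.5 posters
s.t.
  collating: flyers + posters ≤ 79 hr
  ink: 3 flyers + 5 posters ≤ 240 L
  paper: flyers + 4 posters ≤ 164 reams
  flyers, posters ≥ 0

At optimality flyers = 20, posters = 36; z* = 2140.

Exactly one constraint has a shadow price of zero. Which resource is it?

collating

collating: 56/79 (slack 23)
ink: 240/240 (binding)
paper: 164/164 (binding)
By complementary slackness, a constraint with positive slack has shadow price 0 → collating.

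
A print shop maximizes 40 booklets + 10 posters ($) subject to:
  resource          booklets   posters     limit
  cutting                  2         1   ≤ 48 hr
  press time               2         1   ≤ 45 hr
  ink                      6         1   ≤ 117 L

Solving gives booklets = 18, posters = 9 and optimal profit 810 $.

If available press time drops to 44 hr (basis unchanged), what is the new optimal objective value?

Check each constraint at x*: cutting 45/48 (slack 3); press time 45/45 (tight); ink 117/117 (tight).
Since cutting is not tight, its dual is 0.
From A_Bᵀ y = c: 2·y_press time + 6·y_ink = 40; 1·y_press time + 1·y_ink = 10.
This yields shadow prices y_press time = 5, y_ink = 5.
Δz = y_press time·Δb = 5 × (-1) = -5, so new z* = 810 − 5 = 805.

805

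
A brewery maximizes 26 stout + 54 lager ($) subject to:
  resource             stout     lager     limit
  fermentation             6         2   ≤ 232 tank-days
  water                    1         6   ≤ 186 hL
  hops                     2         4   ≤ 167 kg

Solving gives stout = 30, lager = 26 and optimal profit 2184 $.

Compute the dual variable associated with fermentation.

3

Binding: fermentation and water. Non-binding: hops (3 unused).
Slack constraints have shadow price 0 (complementary slackness).
The binding rows give the dual system: 6·y_fermentation + 1·y_water = 26 and 2·y_fermentation + 6·y_water = 54.
This yields shadow prices y_fermentation = 3, y_water = 8.
Shadow price of fermentation = 3.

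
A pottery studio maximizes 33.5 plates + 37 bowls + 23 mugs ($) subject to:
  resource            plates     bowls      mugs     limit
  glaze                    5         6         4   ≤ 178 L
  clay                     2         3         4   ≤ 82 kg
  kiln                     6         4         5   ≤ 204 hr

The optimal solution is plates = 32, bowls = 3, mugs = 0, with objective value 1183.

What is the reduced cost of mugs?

-4

At the optimum: glaze uses 178 of 178 (binding); clay uses 73 of 82 (slack = 9); kiln uses 204 of 204 (binding).
By complementary slackness, y = 0 for the non-binding constraint.
From A_Bᵀ y = c: 5·y_glaze + 6·y_kiln = 33.5; 6·y_glaze + 4·y_kiln = 37.
Solving: y_glaze = 5.5, y_kiln = 1.
Reduced cost of mugs: c₃ − yᵀa₃ = 23 − (5.5·4 + 1·5) = 23 − 27 = -4.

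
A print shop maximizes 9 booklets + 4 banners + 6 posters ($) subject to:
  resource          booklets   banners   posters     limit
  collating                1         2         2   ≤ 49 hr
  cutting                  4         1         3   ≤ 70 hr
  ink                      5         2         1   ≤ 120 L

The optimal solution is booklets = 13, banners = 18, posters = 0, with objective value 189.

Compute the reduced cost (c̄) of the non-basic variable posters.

-2

Check each constraint at x*: collating 49/49 (tight); cutting 70/70 (tight); ink 101/120 (slack 19).
By complementary slackness, y = 0 for the non-binding constraint.
Dual feasibility on the basic columns requires 1·y_collating + 4·y_cutting = 9, 2·y_collating + 1·y_cutting = 4.
This yields shadow prices y_collating = 1, y_cutting = 2.
Reduced cost of posters: c₃ − yᵀa₃ = 6 − (1·2 + 2·3) = 6 − 8 = -2.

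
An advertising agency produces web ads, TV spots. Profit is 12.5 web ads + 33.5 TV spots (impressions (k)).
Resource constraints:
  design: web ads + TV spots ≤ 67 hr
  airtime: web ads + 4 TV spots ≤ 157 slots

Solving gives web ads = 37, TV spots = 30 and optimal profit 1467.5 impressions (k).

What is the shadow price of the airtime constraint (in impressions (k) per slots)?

7

Both design and airtime are binding at x*.
From A_Bᵀ y = c: 1·y_design + 1·y_airtime = 12.5; 1·y_design + 4·y_airtime = 33.5.
Solving: y_design = 5.5, y_airtime = 7.
Shadow price of airtime = 7.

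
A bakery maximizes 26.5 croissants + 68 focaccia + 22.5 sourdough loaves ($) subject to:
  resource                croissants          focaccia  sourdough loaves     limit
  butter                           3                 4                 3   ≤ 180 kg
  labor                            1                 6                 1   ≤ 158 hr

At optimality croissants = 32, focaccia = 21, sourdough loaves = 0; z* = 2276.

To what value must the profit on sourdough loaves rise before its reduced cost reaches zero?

26.5

At the optimum: butter uses 180 of 180 (binding); labor uses 158 of 158 (binding).
The binding rows give the dual system: 3·y_butter + 1·y_labor = 26.5 and 4·y_butter + 6·y_labor = 68.
Solving: y_butter = 6.5, y_labor = 7.
sourdough loaves enters the basis when its profit ≥ yᵀa₃ = 6.5·3 + 7·1 = 26.5.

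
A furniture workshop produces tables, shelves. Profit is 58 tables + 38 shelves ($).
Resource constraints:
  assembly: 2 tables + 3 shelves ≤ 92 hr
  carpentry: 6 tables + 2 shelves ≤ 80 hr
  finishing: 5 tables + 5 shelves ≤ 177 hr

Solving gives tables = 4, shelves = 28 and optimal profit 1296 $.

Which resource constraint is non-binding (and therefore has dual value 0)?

assembly: 92/92 (binding)
carpentry: 80/80 (binding)
finishing: 160/177 (slack 17)
By complementary slackness, a constraint with positive slack has shadow price 0 → finishing.

finishing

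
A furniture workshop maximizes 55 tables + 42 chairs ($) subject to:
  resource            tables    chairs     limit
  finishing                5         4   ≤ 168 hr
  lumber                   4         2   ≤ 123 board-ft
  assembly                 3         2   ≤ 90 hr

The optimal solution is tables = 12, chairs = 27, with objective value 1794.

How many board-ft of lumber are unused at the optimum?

lumber used = 4·12 + 2·27 = 102; slack = 123 − 102 = 21.

21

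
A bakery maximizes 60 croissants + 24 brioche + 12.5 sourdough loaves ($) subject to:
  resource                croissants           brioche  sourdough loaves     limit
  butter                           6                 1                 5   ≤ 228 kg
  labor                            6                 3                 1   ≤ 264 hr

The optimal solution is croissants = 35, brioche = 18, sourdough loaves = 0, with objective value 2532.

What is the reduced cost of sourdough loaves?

-9.5

Check each constraint at x*: butter 228/228 (tight); labor 264/264 (tight).
From A_Bᵀ y = c: 6·y_butter + 6·y_labor = 60; 1·y_butter + 3·y_labor = 24.
→ y_butter = 3 and y_labor = 7.
Reduced cost of sourdough loaves: c₃ − yᵀa₃ = 12.5 − (3·5 + 7·1) = 12.5 − 22 = -9.5.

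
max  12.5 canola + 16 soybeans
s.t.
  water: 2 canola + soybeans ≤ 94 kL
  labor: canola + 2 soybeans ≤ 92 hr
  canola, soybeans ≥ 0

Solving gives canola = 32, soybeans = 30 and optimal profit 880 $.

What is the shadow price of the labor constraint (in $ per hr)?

Both water and labor are binding at x*.
The binding rows give the dual system: 2·y_water + 1·y_labor = 12.5 and 1·y_water + 2·y_labor = 16.
Solving: y_water = 3, y_labor = 6.5.
Shadow price of labor = 6.5.

6.5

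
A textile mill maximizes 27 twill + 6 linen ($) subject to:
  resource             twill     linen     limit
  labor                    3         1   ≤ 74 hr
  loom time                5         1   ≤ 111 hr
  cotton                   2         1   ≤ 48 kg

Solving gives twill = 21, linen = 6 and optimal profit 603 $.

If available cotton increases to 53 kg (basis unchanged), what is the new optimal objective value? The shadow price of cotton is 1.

Δb = 5, so new z* = 603 + (1)·(5) = 603 + 5 = 608.

608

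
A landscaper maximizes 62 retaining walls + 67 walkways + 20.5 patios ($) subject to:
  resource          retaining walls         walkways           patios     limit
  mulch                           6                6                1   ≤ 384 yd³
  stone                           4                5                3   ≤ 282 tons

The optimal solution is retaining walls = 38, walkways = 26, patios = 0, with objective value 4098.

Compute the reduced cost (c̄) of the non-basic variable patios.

Both mulch and stone are binding at x*.
Dual feasibility on the basic columns requires 6·y_mulch + 4·y_stone = 62, 6·y_mulch + 5·y_stone = 67.
→ y_mulch = 7 and y_stone = 5.
Reduced cost of patios: c₃ − yᵀa₃ = 20.5 − (7·1 + 5·3) = 20.5 − 22 = -1.5.

-1.5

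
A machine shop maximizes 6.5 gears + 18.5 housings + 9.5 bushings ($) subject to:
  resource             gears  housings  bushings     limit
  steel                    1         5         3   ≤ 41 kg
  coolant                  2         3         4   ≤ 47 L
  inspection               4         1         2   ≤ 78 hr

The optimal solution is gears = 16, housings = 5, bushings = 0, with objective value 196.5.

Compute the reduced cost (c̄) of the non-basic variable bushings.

-6

Check each constraint at x*: steel 41/41 (tight); coolant 47/47 (tight); inspection 69/78 (slack 9).
Slack constraints have shadow price 0 (complementary slackness).
Dual feasibility on the basic columns requires 1·y_steel + 2·y_coolant = 6.5, 5·y_steel + 3·y_coolant = 18.5.
→ y_steel = 2.5 and y_coolant = 2.
Reduced cost of bushings: c₃ − yᵀa₃ = 9.5 − (2.5·3 + 2·4) = 9.5 − 15.5 = -6.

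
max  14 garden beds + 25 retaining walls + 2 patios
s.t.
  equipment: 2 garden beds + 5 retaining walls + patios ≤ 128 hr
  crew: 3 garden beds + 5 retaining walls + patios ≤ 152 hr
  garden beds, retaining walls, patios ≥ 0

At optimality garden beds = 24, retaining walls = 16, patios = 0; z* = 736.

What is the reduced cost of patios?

-3

At the optimum: equipment uses 128 of 128 (binding); crew uses 152 of 152 (binding).
From A_Bᵀ y = c: 2·y_equipment + 3·y_crew = 14; 5·y_equipment + 5·y_crew = 25.
Solving: y_equipment = 1, y_crew = 4.
Reduced cost of patios: c₃ − yᵀa₃ = 2 − (1·1 + 4·1) = 2 − 5 = -3.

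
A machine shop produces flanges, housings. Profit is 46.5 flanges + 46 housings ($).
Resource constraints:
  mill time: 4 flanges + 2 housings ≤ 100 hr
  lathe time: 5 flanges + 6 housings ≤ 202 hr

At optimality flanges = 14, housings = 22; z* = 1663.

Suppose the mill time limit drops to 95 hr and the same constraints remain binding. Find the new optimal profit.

1645.5

Check each constraint at x*: mill time 100/100 (tight); lathe time 202/202 (tight).
The binding rows give the dual system: 4·y_mill time + 5·y_lathe time = 46.5 and 2·y_mill time + 6·y_lathe time = 46.
Solving: y_mill time = 3.5, y_lathe time = 6.5.
Δz = y_mill time·Δb = 3.5 × (-5) = -17.5, so new z* = 1663 − 17.5 = 1645.5.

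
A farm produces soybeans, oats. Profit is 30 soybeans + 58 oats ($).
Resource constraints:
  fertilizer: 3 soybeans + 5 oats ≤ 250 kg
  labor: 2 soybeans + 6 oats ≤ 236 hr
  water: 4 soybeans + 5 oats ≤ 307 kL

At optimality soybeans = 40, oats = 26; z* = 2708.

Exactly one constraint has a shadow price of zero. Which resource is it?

water

fertilizer: 250/250 (binding)
labor: 236/236 (binding)
water: 290/307 (slack 17)
By complementary slackness, a constraint with positive slack has shadow price 0 → water.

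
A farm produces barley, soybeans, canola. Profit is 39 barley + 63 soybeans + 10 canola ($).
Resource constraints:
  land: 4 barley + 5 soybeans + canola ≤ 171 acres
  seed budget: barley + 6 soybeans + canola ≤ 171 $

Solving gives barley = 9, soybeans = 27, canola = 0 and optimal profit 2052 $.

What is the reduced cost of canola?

-2

Both land and seed budget are binding at x*.
From A_Bᵀ y = c: 4·y_land + 1·y_seed budget = 39; 5·y_land + 6·y_seed budget = 63.
→ y_land = 9 and y_seed budget = 3.
Reduced cost of canola: c₃ − yᵀa₃ = 10 − (9·1 + 3·1) = 10 − 12 = -2.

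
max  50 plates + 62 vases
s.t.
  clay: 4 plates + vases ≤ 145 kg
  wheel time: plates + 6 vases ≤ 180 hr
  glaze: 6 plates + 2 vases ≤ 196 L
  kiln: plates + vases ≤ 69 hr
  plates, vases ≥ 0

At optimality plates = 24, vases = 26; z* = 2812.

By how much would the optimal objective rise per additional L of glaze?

7

Check each constraint at x*: clay 122/145 (slack 23); wheel time 180/180 (tight); glaze 196/196 (tight); kiln 50/69 (slack 19).
By complementary slackness, y = 0 for the non-binding constraints.
The binding rows give the dual system: 1·y_wheel time + 6·y_glaze = 50 and 6·y_wheel time + 2·y_glaze = 62.
→ y_wheel time = 8 and y_glaze = 7.
Shadow price of glaze = 7.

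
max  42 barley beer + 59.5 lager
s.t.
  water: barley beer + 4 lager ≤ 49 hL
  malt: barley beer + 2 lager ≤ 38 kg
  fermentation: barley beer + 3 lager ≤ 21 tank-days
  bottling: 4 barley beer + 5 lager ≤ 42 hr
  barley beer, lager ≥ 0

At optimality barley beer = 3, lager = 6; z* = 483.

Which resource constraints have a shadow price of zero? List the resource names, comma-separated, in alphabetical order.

malt, water

water: 27/49 (slack 22)
malt: 15/38 (slack 23)
fermentation: 21/21 (binding)
bottling: 42/42 (binding)
By complementary slackness, a constraint with positive slack has shadow price 0 → malt, water.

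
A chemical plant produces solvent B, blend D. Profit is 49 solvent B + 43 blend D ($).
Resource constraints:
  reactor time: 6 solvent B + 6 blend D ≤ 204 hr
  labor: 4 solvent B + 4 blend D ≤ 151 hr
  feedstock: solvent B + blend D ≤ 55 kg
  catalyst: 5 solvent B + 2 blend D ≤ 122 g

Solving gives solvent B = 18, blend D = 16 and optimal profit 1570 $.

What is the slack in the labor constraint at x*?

15

labor used = 4·18 + 4·16 = 136; slack = 151 − 136 = 15.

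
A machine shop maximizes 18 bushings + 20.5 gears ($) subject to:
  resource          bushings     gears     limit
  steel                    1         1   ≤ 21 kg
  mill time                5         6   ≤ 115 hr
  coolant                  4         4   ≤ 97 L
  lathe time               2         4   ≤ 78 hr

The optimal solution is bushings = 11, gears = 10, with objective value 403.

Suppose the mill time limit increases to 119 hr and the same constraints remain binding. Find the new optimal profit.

413

At the optimum: steel uses 21 of 21 (binding); mill time uses 115 of 115 (binding); coolant uses 84 of 97 (slack = 13); lathe time uses 62 of 78 (slack = 16).
By complementary slackness, y = 0 for the non-binding constraints.
From A_Bᵀ y = c: 1·y_steel + 5·y_mill time = 18; 1·y_steel + 6·y_mill time = 20.5.
This yields shadow prices y_steel = 5.5, y_mill time = 2.5.
Δz = y_mill time·Δb = 2.5 × (4) = 10, so new z* = 403 + 10 = 413.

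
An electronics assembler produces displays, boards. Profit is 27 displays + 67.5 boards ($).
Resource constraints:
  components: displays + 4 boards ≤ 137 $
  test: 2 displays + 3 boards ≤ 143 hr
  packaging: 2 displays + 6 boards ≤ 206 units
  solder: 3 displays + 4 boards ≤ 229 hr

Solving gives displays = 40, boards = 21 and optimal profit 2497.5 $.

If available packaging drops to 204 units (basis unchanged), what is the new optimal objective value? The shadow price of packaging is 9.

Δb = -2, so new z* = 2497.5 + (9)·(-2) = 2497.5 − 18 = 2479.5.

2479.5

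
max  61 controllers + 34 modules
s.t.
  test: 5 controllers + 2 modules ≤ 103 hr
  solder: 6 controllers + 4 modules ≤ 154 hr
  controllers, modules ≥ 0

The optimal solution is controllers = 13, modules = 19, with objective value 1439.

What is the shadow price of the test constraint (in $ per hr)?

Both test and solder are binding at x*.
Dual feasibility on the basic columns requires 5·y_test + 6·y_solder = 61, 2·y_test + 4·y_solder = 34.
→ y_test = 5 and y_solder = 6.
Shadow price of test = 5.

5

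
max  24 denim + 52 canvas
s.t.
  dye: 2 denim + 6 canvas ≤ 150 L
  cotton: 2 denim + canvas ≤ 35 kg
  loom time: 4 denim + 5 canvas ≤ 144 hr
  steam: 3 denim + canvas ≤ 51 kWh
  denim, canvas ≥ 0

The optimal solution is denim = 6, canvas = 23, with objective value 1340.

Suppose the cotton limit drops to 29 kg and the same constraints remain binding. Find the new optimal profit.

1316

At the optimum: dye uses 150 of 150 (binding); cotton uses 35 of 35 (binding); loom time uses 139 of 144 (slack = 5); steam uses 41 of 51 (slack = 10).
By complementary slackness, y = 0 for the non-binding constraints.
Dual feasibility on the basic columns requires 2·y_dye + 2·y_cotton = 24, 6·y_dye + 1·y_cotton = 52.
→ y_dye = 8 and y_cotton = 4.
Δz = y_cotton·Δb = 4 × (-6) = -24, so new z* = 1340 − 24 = 1316.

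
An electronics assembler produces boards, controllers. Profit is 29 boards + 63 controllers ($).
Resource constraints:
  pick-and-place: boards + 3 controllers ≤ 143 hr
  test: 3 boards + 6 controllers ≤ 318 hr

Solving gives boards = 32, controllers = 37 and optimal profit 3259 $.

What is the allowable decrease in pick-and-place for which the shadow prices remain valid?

37

Binding constraints: pick-and-place, test. The basis is B = [[1,3],[3,6]] with det -3.
Per unit decrease in pick-and-place, x* moves by d = (2, -1).
The basis stays optimal until controllers reaches 0; allowable decrease = 37 hr.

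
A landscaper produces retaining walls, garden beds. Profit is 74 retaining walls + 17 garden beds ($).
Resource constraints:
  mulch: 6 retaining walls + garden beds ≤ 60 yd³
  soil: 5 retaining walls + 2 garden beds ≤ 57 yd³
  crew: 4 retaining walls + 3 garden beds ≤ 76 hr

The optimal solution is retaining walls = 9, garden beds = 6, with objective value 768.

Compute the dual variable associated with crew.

0

At the optimum: mulch uses 60 of 60 (binding); soil uses 57 of 57 (binding); crew uses 54 of 76 (slack = 22).
Since crew is not tight, its dual is 0.
The binding rows give the dual system: 6·y_mulch + 5·y_soil = 74 and 1·y_mulch + 2·y_soil = 17.
This yields shadow prices y_mulch = 9, y_soil = 4.
Shadow price of crew = 0.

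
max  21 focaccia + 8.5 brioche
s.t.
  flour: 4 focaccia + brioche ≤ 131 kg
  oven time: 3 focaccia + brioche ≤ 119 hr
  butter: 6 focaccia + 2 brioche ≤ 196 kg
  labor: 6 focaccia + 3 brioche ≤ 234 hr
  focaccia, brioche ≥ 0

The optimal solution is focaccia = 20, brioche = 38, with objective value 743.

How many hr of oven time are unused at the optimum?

21

oven time used = 3·20 + 1·38 = 98; slack = 119 − 98 = 21.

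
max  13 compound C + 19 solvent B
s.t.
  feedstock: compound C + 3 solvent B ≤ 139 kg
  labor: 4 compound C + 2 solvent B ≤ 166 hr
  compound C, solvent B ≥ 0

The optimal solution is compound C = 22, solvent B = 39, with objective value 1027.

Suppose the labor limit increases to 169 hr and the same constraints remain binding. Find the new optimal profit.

1033

At the optimum: feedstock uses 139 of 139 (binding); labor uses 166 of 166 (binding).
From A_Bᵀ y = c: 1·y_feedstock + 4·y_labor = 13; 3·y_feedstock + 2·y_labor = 19.
→ y_feedstock = 5 and y_labor = 2.
Δz = y_labor·Δb = 2 × (3) = 6, so new z* = 1027 + 6 = 1033.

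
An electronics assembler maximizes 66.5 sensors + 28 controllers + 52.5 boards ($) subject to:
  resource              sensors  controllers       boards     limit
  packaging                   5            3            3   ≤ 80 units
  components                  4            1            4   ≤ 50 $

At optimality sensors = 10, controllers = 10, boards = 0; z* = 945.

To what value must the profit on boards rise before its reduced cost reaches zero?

53.5

Both packaging and components are binding at x*.
Dual feasibility on the basic columns requires 5·y_packaging + 4·y_components = 66.5, 3·y_packaging + 1·y_components = 28.
This yields shadow prices y_packaging = 6.5, y_components = 8.5.
boards enters the basis when its profit ≥ yᵀa₃ = 6.5·3 + 8.5·4 = 53.5.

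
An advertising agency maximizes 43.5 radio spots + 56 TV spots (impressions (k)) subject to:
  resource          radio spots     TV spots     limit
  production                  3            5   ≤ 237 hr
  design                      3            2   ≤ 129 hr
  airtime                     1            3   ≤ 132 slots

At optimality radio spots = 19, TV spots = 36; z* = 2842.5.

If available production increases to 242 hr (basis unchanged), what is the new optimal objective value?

2887.5

Check each constraint at x*: production 237/237 (tight); design 129/129 (tight); airtime 127/132 (slack 5).
By complementary slackness, y = 0 for the non-binding constraint.
The binding rows give the dual system: 3·y_production + 3·y_design = 43.5 and 5·y_production + 2·y_design = 56.
Solving: y_production = 9, y_design = 5.5.
Δz = y_production·Δb = 9 × (5) = 45, so new z* = 2842.5 + 45 = 2887.5.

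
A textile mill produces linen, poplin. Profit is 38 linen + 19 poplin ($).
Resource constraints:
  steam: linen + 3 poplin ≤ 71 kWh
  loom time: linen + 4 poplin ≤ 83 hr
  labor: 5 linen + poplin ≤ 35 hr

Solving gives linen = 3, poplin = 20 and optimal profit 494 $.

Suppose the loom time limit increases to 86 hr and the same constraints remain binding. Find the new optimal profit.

At the optimum: steam uses 63 of 71 (slack = 8); loom time uses 83 of 83 (binding); labor uses 35 of 35 (binding).
Slack constraints have shadow price 0 (complementary slackness).
Dual feasibility on the basic columns requires 1·y_loom time + 5·y_labor = 38, 4·y_loom time + 1·y_labor = 19.
Solving: y_loom time = 3, y_labor = 7.
Δz = y_loom time·Δb = 3 × (3) = 9, so new z* = 494 + 9 = 503.

503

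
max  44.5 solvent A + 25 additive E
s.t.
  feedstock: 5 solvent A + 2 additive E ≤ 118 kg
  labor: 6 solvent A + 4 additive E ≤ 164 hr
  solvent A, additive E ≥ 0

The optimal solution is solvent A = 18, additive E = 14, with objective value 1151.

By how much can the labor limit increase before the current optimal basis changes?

72

Binding constraints: feedstock, labor. The basis is B = [[5,2],[6,4]] with det 8.
Per unit increase in labor, x* moves by d = (-0.25, 0.625).
The basis stays optimal until solvent A reaches 0; allowable increase = 72 hr.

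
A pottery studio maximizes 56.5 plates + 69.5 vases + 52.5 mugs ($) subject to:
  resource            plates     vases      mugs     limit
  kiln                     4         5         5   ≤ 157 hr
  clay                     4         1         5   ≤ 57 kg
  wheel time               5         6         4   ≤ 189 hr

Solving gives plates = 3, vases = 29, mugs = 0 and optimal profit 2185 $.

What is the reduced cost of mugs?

Binding: kiln and wheel time. Non-binding: clay (16 unused).
By complementary slackness, y = 0 for the non-binding constraint.
Dual feasibility on the basic columns requires 4·y_kiln + 5·y_wheel time = 56.5, 5·y_kiln + 6·y_wheel time = 69.5.
→ y_kiln = 8.5 and y_wheel time = 4.5.
Reduced cost of mugs: c₃ − yᵀa₃ = 52.5 − (8.5·5 + 4.5·4) = 52.5 − 60.5 = -8.

-8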